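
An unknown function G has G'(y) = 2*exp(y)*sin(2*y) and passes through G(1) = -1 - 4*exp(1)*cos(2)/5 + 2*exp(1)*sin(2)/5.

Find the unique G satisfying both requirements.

Any candidate G(y) must reproduce the stated G'(y) exactly.
A general antiderivative is 2*exp(y)*sin(2*y)/5 - 4*exp(y)*cos(2*y)/5 + C.
The condition gives C = -1 - 4*exp(1)*cos(2)/5 + 2*exp(1)*sin(2)/5 - (-4*exp(1)*cos(2)/5 + 2*exp(1)*sin(2)/5) = -1.
So G(y) = (2*exp(y)*sin(2*y) - 4*exp(y)*cos(2*y) - 5)/5.
Check: d/dy[(2*exp(y)*sin(2*y) - 4*exp(y)*cos(2*y) - 5)/5] = 2*exp(y)*sin(2*y) = G'(y).

G(y) = (2*exp(y)*sin(2*y) - 4*exp(y)*cos(2*y) - 5)/5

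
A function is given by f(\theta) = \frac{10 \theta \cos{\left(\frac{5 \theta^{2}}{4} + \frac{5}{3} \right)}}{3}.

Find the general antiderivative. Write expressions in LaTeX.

The substitution u = \frac{5 \theta^{2}}{4} + \frac{5}{3} works: f is exactly (dF/du)*(du/d\theta) for that inner function.
Check: d/d\theta[\frac{4 \sin{\left(\frac{5 \theta^{2}}{4} + \frac{5}{3} \right)}}{3}] = \frac{10 \theta \cos{\left(\frac{5 \theta^{2}}{4} + \frac{5}{3} \right)}}{3} = f(\theta).

F(\theta) = \frac{4 \sin{\left(\frac{5 \theta^{2}}{4} + \frac{5}{3} \right)}}{3} + C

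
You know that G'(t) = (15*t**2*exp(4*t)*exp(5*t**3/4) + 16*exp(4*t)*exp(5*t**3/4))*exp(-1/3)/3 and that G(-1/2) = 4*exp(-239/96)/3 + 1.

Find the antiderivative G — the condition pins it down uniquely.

G(t) = 4*exp(-1/3)*exp(4*t)*exp(5*t**3/4)/3 + 1

The substitution u = 5*t**3/4 + 4*t - 1/3 works: G'(t) is exactly (dG/du)*(du/dt) for that inner function.
A general antiderivative is 4*exp(5*t**3/4 + 4*t - 1/3)/3 + C.
The condition gives C = 4*exp(-239/96)/3 + 1 - (4*exp(-239/96)/3) = 1.
So G(t) = 4*exp(-1/3)*exp(4*t)*exp(5*t**3/4)/3 + 1.
Check: d/dt[4*exp(-1/3)*exp(4*t)*exp(5*t**3/4)/3 + 1] = (15*t**2*exp(4*t)*exp(5*t**3/4) + 16*exp(4*t)*exp(5*t**3/4))*exp(-1/3)/3 = G'(t).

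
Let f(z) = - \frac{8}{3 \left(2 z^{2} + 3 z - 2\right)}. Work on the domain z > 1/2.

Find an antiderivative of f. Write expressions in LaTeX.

An antiderivative is F(z) = - \frac{8 \log{\left(z - \frac{1}{2} \right)}}{15} + \frac{8 \log{\left(z + 2 \right)}}{15}.

The denominator factors as 3 \left(z + 2\right) \left(2 z - 1\right); partial fractions split f into directly integrable pieces: - \frac{16}{15 \left(2 z - 1\right)} + \frac{8}{15 \left(z + 2\right)}.
Check: d/dz[- \frac{8 \log{\left(z - \frac{1}{2} \right)}}{15} + \frac{8 \log{\left(z + 2 \right)}}{15}] = - \frac{8}{6 z^{2} + 9 z - 6}, which equals f(z).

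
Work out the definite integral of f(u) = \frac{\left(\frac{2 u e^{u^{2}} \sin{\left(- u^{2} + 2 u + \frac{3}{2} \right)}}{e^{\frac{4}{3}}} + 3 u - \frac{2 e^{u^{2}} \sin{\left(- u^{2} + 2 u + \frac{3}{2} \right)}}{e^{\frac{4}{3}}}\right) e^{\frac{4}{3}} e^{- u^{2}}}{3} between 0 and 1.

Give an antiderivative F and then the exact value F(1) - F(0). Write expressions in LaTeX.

Antiderivative: F(u) = \frac{2 \cos{\left(- u^{2} + 2 u + \frac{3}{2} \right)} - 3 e^{\frac{4}{3}} e^{- u^{2}}}{6}; value = - \frac{e^{\frac{1}{3}}}{2} + \frac{\cos{\left(\frac{5}{2} \right)}}{3} - \frac{\cos{\left(\frac{3}{2} \right)}}{3} + \frac{e^{\frac{4}{3}}}{2}

An antiderivative F(u) passes only if d/du[F] lands on f(u) exactly.
F(u) = \frac{2 \cos{\left(- u^{2} + 2 u + \frac{3}{2} \right)} - 3 e^{\frac{4}{3}} e^{- u^{2}}}{6} is an antiderivative of f.
Check: d/du[\frac{2 \cos{\left(- u^{2} + 2 u + \frac{3}{2} \right)} - 3 e^{\frac{4}{3}} e^{- u^{2}}}{6}] = \frac{\left(2 u e^{u^{2}} \sin{\left(- u^{2} + 2 u + \frac{3}{2} \right)} + 3 u e^{\frac{4}{3}} - 2 e^{u^{2}} \sin{\left(- u^{2} + 2 u + \frac{3}{2} \right)}\right) e^{- u^{2}}}{3}, which equals f(u).
F(1) = - \frac{e^{\frac{1}{3}}}{2} + \frac{\cos{\left(\frac{5}{2} \right)}}{3}; F(0) = - \frac{e^{\frac{4}{3}}}{2} + \frac{\cos{\left(\frac{3}{2} \right)}}{3}.
Integral = F(1) - F(0) = - \frac{e^{\frac{1}{3}}}{2} + \frac{\cos{\left(\frac{5}{2} \right)}}{3} - \frac{\cos{\left(\frac{3}{2} \right)}}{3} + \frac{e^{\frac{4}{3}}}{2}.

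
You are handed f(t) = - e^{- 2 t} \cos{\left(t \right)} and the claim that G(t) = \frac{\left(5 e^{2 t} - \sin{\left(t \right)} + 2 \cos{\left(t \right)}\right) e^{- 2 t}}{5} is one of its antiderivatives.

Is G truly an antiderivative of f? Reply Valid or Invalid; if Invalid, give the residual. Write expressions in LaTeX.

Valid: G'(t) = f(t).

d/dt[G] = - e^{- 2 t} \cos{\left(t \right)}
This equals f(t) exactly, so the claim holds.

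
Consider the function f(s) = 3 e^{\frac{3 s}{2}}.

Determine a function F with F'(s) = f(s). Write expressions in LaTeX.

An antiderivative is F(s) = 2 e^{\frac{3 s}{2}}.

An antiderivative F(s) passes only if d/ds[F] lands on f(s) exactly.
Check: d/ds[2 e^{\frac{3 s}{2}}] = 3 e^{\frac{3 s}{2}} = f(s).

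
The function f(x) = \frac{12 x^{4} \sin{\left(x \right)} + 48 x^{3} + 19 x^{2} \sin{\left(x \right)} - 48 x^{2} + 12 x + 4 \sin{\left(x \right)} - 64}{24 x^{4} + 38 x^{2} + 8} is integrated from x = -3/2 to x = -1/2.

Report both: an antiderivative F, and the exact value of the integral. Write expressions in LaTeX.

An antiderivative F(x) passes only if d/dx[F] lands on f(x) exactly.
F(x) = \log{\left(\frac{3 x^{2}}{2} + 2 \right)} - \frac{\cos{\left(x \right)}}{2} - 4 \operatorname{atan}{\left(2 x \right)} is an antiderivative of f.
Check: d/dx[\log{\left(\frac{3 x^{2}}{2} + 2 \right)} - \frac{\cos{\left(x \right)}}{2} - 4 \operatorname{atan}{\left(2 x \right)}] = \frac{12 x^{4} \sin{\left(x \right)} + 48 x^{3} + 19 x^{2} \sin{\left(x \right)} - 48 x^{2} + 12 x + 4 \sin{\left(x \right)} - 64}{24 x^{4} + 38 x^{2} + 8} = f(x).
F(-1/2) = - \frac{\cos{\left(\frac{1}{2} \right)}}{2} + \log{\left(\frac{19}{8} \right)} + \pi; F(-3/2) = - \frac{\cos{\left(\frac{3}{2} \right)}}{2} + \log{\left(\frac{43}{8} \right)} + 4 \operatorname{atan}{\left(3 \right)}.
Integral = F(-1/2) - F(-3/2) = - 4 \operatorname{atan}{\left(3 \right)} - \log{\left(\frac{43}{8} \right)} - \frac{\cos{\left(\frac{1}{2} \right)}}{2} + \frac{\cos{\left(\frac{3}{2} \right)}}{2} + \log{\left(\frac{19}{8} \right)} + \pi.

Antiderivative: F(x) = \log{\left(\frac{3 x^{2}}{2} + 2 \right)} - \frac{\cos{\left(x \right)}}{2} - 4 \operatorname{atan}{\left(2 x \right)}; value = - 4 \operatorname{atan}{\left(3 \right)} - \log{\left(\frac{43}{8} \right)} - \frac{\cos{\left(\frac{1}{2} \right)}}{2} + \frac{\cos{\left(\frac{3}{2} \right)}}{2} + \log{\left(\frac{19}{8} \right)} + \pi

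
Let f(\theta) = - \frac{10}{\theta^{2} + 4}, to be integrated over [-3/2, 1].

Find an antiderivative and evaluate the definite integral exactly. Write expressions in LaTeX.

Antiderivative: F(\theta) = - 5 \operatorname{atan}{\left(\frac{\theta}{2} \right)}; value = - 5 \operatorname{atan}{\left(\frac{3}{4} \right)} - 5 \operatorname{atan}{\left(\frac{1}{2} \right)}

Recover f(\theta) by differentiating a candidate F(\theta); any mismatch rules it out.
F(\theta) = - 5 \operatorname{atan}{\left(\frac{\theta}{2} \right)} is an antiderivative of f.
Check: d/d\theta[- 5 \operatorname{atan}{\left(\frac{\theta}{2} \right)}] = - \frac{10}{\theta^{2} + 4} = f(\theta).
F(1) = - 5 \operatorname{atan}{\left(\frac{1}{2} \right)}; F(-3/2) = 5 \operatorname{atan}{\left(\frac{3}{4} \right)}.
Integral = F(1) - F(-3/2) = - 5 \operatorname{atan}{\left(\frac{3}{4} \right)} - 5 \operatorname{atan}{\left(\frac{1}{2} \right)}.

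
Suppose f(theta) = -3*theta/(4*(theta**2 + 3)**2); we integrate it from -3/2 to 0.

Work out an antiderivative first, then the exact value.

The substitution u = 8*theta**2 + 24 works: f is exactly (dF/du)*(du/dtheta) for that inner function.
F(theta) = 3/(8*(theta**2 + 3)) is an antiderivative of f.
Check: d/dtheta[3/(8*(theta**2 + 3))] = -3*theta/(4*theta**4 + 24*theta**2 + 36), which equals f(theta).
F(0) = 1/8; F(-3/2) = 1/14.
Integral = F(0) - F(-3/2) = 3/56.

Antiderivative: F(theta) = 3/(8*(theta**2 + 3)); value = 3/56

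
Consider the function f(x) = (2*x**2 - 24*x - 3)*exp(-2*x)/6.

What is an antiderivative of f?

An antiderivative is F(x) = (-x**2 + 11*x + 7)*exp(-2*x)/6.

Recognize the product-rule pattern: f = u'v + uv' with u = -x**2/6 + 11*x/6 + 7/6, v = exp(-2*x), so integration by parts undoes it.
Check: d/dx[(-x**2 + 11*x + 7)*exp(-2*x)/6] = (2*x**2 - 24*x - 3)*exp(-2*x)/6 = f(x).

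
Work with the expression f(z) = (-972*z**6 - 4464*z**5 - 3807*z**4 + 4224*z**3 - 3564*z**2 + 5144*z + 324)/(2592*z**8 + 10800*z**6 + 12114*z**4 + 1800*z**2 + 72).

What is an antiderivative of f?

Any candidate F(z) must reproduce f(z) exactly when differentiated.
Check: d/dz[(3*z/2 - 1)/(4*z**2 + 1/3) + 5/(3*(3*z**2/2 + 3))] = (-972*z**6 - 4464*z**5 - 3807*z**4 + 4224*z**3 - 3564*z**2 + 5144*z + 324)/(2592*z**8 + 10800*z**6 + 12114*z**4 + 1800*z**2 + 72) = f(z).

An antiderivative is F(z) = (3*z/2 - 1)/(4*z**2 + 1/3) + 5/(3*(3*z**2/2 + 3)).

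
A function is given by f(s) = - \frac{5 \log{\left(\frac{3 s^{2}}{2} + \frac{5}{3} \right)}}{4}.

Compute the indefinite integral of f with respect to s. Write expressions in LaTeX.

F(s) = - \frac{5 s \log{\left(\frac{3 s^{2}}{2} + \frac{5}{3} \right)}}{4} + \frac{5 s}{2} - \frac{5 \sqrt{10} \operatorname{atan}{\left(\frac{3 \sqrt{10} s}{10} \right)}}{6} + C

Any candidate F(s) must reproduce f(s) exactly when differentiated.
Check: d/ds[- \frac{5 s \log{\left(\frac{3 s^{2}}{2} + \frac{5}{3} \right)}}{4} + \frac{5 s}{2} - \frac{5 \sqrt{10} \operatorname{atan}{\left(\frac{3 \sqrt{10} s}{10} \right)}}{6}] = - \frac{5 \log{\left(9 s^{2} + 10 \right)}}{4} + \frac{5 \log{\left(6 \right)}}{4}, which equals f(s).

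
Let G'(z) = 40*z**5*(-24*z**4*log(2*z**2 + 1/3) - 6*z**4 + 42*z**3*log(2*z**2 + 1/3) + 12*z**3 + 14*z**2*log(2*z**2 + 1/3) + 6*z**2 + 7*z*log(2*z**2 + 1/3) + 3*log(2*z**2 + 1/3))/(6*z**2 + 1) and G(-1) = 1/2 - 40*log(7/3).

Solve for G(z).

G(z) = 20*z**6*(-z**2 + 2*z + 1)*log(2*z**2 + 1/3) + 1/2

A candidate passes only if d/dz[G] lands on the given G'(z) exactly.
A general antiderivative is 20*z**6*(-z**2 + 2*z + 1)*log(2*z**2 + 1/3) + C.
The condition gives C = 1/2 - 40*log(7/3) - (-40*log(7/3)) = 1/2.
So G(z) = 20*z**6*(-z**2 + 2*z + 1)*log(2*z**2 + 1/3) + 1/2.
Check: d/dz[20*z**6*(-z**2 + 2*z + 1)*log(2*z**2 + 1/3) + 1/2] = (-960*z**9*log(2*z**2 + 1/3) - 240*z**9 + 1680*z**8*log(2*z**2 + 1/3) + 480*z**8 + 560*z**7*log(2*z**2 + 1/3) + 240*z**7 + 280*z**6*log(2*z**2 + 1/3) + 120*z**5*log(2*z**2 + 1/3))/(6*z**2 + 1), which equals G'(z).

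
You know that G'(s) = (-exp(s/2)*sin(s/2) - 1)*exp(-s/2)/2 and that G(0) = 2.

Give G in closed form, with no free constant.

A candidate passes only if d/ds[G] lands on the given G'(s) exactly.
A general antiderivative is cos(s/2) + exp(-s/2) + C.
The condition gives C = 2 - (2) = 0.
So G(s) = (exp(s/2)*cos(s/2) + 1)*exp(-s/2).
Check: d/ds[(exp(s/2)*cos(s/2) + 1)*exp(-s/2)] = (-exp(s/2)*sin(s/2) - 1)*exp(-s/2)/2 = G'(s).

G(s) = (exp(s/2)*cos(s/2) + 1)*exp(-s/2)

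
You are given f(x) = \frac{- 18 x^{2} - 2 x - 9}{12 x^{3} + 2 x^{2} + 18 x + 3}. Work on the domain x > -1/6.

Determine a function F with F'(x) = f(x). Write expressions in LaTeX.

A candidate is checked by its d/dx: the result must match f(x).
Check: d/dx[\frac{- \log{\left(3 x + \frac{1}{2} \right)} - \log{\left(x^{2} + \frac{3}{2} \right)}}{2}] = \frac{- 18 x^{2} - 2 x - 9}{12 x^{3} + 2 x^{2} + 18 x + 3} = f(x).

An antiderivative is F(x) = \frac{- \log{\left(3 x + \frac{1}{2} \right)} - \log{\left(x^{2} + \frac{3}{2} \right)}}{2}.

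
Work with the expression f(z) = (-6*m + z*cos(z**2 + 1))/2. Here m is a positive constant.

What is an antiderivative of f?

Differentiate the proposed F(z) back; it has to land on f(z) exactly.
Check: d/dz[(-12*m*z + sin(z**2 + 1))/4] = -3*m + z*cos(z**2 + 1)/2, which equals f(z).

An antiderivative is F(z) = (-12*m*z + sin(z**2 + 1))/4.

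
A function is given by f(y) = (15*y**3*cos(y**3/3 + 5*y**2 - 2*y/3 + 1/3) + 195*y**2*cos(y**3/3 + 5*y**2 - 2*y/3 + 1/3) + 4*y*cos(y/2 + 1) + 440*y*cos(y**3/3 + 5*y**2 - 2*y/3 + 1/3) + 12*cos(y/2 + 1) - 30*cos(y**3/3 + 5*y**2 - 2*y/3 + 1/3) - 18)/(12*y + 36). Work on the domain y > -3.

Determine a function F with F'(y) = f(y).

An antiderivative is F(y) = (-18*log(y + 3) + 8*sin(y/2 + 1) + 15*sin(y**3/3 + 5*y**2 - 2*y/3 + 1/3))/12.

Differentiate the proposed F(y) back; it has to land on f(y) exactly.
Check: d/dy[(-18*log(y + 3) + 8*sin(y/2 + 1) + 15*sin(y**3/3 + 5*y**2 - 2*y/3 + 1/3))/12] = (15*y**3*cos(y**3/3 + 5*y**2 - 2*y/3 + 1/3) + 195*y**2*cos(y**3/3 + 5*y**2 - 2*y/3 + 1/3) + 4*y*cos(y/2 + 1) + 440*y*cos(y**3/3 + 5*y**2 - 2*y/3 + 1/3) + 12*cos(y/2 + 1) - 30*cos(y**3/3 + 5*y**2 - 2*y/3 + 1/3) - 18)/(12*y + 36) = f(y).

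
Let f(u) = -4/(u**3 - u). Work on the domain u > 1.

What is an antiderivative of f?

An antiderivative is F(u) = 2*(2*log(u) - log(u**2 - 1)).

Factor the denominator (u*(u - 1)*(u + 1)) and decompose: f = -2/(u + 1) - 2/(u - 1) + 4/u; each piece integrates to a log, atan, or power term.
Check: d/du[2*(2*log(u) - log(u**2 - 1))] = -4/(u**3 - u) = f(u).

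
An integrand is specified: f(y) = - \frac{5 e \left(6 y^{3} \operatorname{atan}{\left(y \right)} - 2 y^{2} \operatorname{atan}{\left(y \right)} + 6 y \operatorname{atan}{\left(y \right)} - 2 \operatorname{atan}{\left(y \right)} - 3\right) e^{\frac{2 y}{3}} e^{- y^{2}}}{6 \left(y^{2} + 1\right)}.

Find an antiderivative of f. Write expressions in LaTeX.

An antiderivative is F(y) = \frac{5 e e^{\frac{2 y}{3}} e^{- y^{2}} \operatorname{atan}{\left(y \right)}}{2}.

Recognize the product-rule pattern: f = u'v + uv' with u = \frac{5 \operatorname{atan}{\left(y \right)}}{2}, v = e^{- y^{2} + \frac{2 y}{3} + 1}, so integration by parts undoes it.
Check: d/dy[\frac{5 e e^{\frac{2 y}{3}} e^{- y^{2}} \operatorname{atan}{\left(y \right)}}{2}] = \frac{- 30 e y^{3} e^{\frac{2 y}{3}} \operatorname{atan}{\left(y \right)} + 10 e y^{2} e^{\frac{2 y}{3}} \operatorname{atan}{\left(y \right)} - 30 e y e^{\frac{2 y}{3}} \operatorname{atan}{\left(y \right)} + 10 e e^{\frac{2 y}{3}} \operatorname{atan}{\left(y \right)} + 15 e e^{\frac{2 y}{3}}}{6 y^{2} e^{y^{2}} + 6 e^{y^{2}}}, which equals f(y).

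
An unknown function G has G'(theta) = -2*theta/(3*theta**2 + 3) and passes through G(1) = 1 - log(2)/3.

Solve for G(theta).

G'(theta) matches the chain-rule pattern g'(h)*h' with inner function h(theta) = theta**2 + 1; substituting u = h(theta) collapses the integral.
A general antiderivative is -log(theta**2 + 1)/3 + C.
The condition gives C = 1 - log(2)/3 - (-log(2)/3) = 1.
So G(theta) = 1 - log(theta**2 + 1)/3.
Check: d/dtheta[1 - log(theta**2 + 1)/3] = -2*theta/(3*theta**2 + 3) = G'(theta).

G(theta) = 1 - log(theta**2 + 1)/3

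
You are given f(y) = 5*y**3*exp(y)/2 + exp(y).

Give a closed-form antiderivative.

An antiderivative is F(y) = 5*y**3*exp(y)/2 - 15*y**2*exp(y)/2 + 15*y*exp(y) - 14*exp(y).

f has the shape u'v + uv' for u = 5*y**3/2 - 15*y**2/2 + 15*y - 14 and v = exp(y) — it is the derivative of the product u*v.
Check: d/dy[5*y**3*exp(y)/2 - 15*y**2*exp(y)/2 + 15*y*exp(y) - 14*exp(y)] = 5*y**3*exp(y)/2 + exp(y) = f(y).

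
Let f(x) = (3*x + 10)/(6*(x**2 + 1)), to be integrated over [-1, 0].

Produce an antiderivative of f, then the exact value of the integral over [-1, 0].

Antiderivative: F(x) = (3*log(x**2 + 1) + 20*atan(x))/12; value = -log(2)/4 + 5*pi/12

Recover f(x) by differentiating a candidate F(x); any mismatch rules it out.
F(x) = (3*log(x**2 + 1) + 20*atan(x))/12 is an antiderivative of f.
Check: d/dx[(3*log(x**2 + 1) + 20*atan(x))/12] = (3*x + 10)/(6*x**2 + 6), which equals f(x).
F(0) = 0; F(-1) = -5*pi/12 + log(2)/4.
Integral = F(0) - F(-1) = -log(2)/4 + 5*pi/12.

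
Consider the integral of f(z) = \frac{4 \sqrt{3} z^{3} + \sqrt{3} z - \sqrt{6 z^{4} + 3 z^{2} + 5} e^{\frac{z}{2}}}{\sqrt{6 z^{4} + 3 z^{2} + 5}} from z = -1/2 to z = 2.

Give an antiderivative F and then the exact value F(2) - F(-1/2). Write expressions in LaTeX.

Check any antiderivative F(z) by computing F'(z) and comparing it with f(z).
F(z) = \sqrt{2 z^{4} + z^{2} + \frac{5}{3}} - 2 e^{\frac{z}{2}} is an antiderivative of f.
Check: d/dz[\sqrt{2 z^{4} + z^{2} + \frac{5}{3}} - 2 e^{\frac{z}{2}}] = \frac{4 \sqrt{3} z^{3} + \sqrt{3} z - \sqrt{6 z^{4} + 3 z^{2} + 5} e^{\frac{z}{2}}}{\sqrt{6 z^{4} + 3 z^{2} + 5}} = f(z).
F(2) = - 2 e + \frac{\sqrt{339}}{3}; F(-1/2) = - \frac{2}{e^{\frac{1}{4}}} + \frac{7 \sqrt{6}}{12}.
Integral = F(2) - F(-1/2) = - 2 e - \frac{7 \sqrt{6}}{12} + \frac{2}{e^{\frac{1}{4}}} + \frac{\sqrt{339}}{3}.

Antiderivative: F(z) = \sqrt{2 z^{4} + z^{2} + \frac{5}{3}} - 2 e^{\frac{z}{2}}; value = - 2 e - \frac{7 \sqrt{6}}{12} + \frac{2}{e^{\frac{1}{4}}} + \frac{\sqrt{339}}{3}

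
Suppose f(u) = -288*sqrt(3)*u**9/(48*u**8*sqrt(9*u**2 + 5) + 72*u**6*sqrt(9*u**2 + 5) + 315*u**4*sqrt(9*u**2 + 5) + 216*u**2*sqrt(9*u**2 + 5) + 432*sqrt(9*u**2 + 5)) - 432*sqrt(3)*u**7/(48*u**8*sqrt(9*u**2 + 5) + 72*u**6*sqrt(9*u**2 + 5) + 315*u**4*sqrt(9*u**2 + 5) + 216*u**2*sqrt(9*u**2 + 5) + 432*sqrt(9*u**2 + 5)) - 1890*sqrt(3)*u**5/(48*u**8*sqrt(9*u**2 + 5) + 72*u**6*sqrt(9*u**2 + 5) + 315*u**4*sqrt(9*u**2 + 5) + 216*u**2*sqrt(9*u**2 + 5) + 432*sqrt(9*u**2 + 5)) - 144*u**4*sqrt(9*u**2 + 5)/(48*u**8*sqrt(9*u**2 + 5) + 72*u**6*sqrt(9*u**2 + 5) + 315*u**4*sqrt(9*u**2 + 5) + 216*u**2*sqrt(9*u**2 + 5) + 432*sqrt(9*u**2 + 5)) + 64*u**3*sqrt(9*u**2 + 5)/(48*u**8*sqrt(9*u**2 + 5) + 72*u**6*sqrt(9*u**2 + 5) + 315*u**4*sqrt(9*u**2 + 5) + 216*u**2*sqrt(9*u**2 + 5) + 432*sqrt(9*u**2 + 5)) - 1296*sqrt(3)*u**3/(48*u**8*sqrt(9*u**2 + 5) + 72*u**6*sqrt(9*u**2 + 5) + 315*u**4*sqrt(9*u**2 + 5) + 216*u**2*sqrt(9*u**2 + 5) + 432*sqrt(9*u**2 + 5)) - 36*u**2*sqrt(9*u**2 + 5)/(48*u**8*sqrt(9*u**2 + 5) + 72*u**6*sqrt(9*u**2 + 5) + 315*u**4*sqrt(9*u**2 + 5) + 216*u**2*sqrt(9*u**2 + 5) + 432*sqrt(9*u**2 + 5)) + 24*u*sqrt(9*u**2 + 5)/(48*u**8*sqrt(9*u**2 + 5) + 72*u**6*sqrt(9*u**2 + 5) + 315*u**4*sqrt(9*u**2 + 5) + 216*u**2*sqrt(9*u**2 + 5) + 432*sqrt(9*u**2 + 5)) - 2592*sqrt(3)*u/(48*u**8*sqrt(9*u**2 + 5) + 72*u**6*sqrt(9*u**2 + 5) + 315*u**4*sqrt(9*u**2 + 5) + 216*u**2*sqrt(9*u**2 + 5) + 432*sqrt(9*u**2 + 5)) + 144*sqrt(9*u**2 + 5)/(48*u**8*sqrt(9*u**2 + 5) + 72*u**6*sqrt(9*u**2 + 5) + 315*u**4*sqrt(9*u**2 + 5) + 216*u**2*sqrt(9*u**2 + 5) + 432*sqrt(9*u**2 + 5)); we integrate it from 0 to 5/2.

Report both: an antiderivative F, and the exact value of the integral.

Integrate term by term and add the pieces.
F(u) = -2*(4*sqrt(3)*u**4*sqrt(9*u**2 + 5) + 3*sqrt(3)*u**2*sqrt(9*u**2 + 5) - 6*u + 12*sqrt(3)*sqrt(9*u**2 + 5) + 2)/(3*(4*u**4 + 3*u**2 + 12)) is an antiderivative of f.
Check: d/du[-2*(4*sqrt(3)*u**4*sqrt(9*u**2 + 5) + 3*sqrt(3)*u**2*sqrt(9*u**2 + 5) - 6*u + 12*sqrt(3)*sqrt(9*u**2 + 5) + 2)/(3*(4*u**4 + 3*u**2 + 12))] = (-288*sqrt(3)*u**9 - 432*sqrt(3)*u**7 - 1890*sqrt(3)*u**5 - 144*u**4*sqrt(9*u**2 + 5) + 64*u**3*sqrt(9*u**2 + 5) - 1296*sqrt(3)*u**3 - 36*u**2*sqrt(9*u**2 + 5) + 24*u*sqrt(9*u**2 + 5) - 2592*sqrt(3)*u + 144*sqrt(9*u**2 + 5))/(48*u**8*sqrt(9*u**2 + 5) + 72*u**6*sqrt(9*u**2 + 5) + 315*u**4*sqrt(9*u**2 + 5) + 216*u**2*sqrt(9*u**2 + 5) + 432*sqrt(9*u**2 + 5)), which equals f(u).
F(5/2) = 26/561 - 7*sqrt(15)/3; F(0) = -2*sqrt(15)/3 - 1/9.
Integral = F(5/2) - F(0) = 265/1683 - 5*sqrt(15)/3.

Antiderivative: F(u) = -2*(4*sqrt(3)*u**4*sqrt(9*u**2 + 5) + 3*sqrt(3)*u**2*sqrt(9*u**2 + 5) - 6*u + 12*sqrt(3)*sqrt(9*u**2 + 5) + 2)/(3*(4*u**4 + 3*u**2 + 12)); value = 265/1683 - 5*sqrt(15)/3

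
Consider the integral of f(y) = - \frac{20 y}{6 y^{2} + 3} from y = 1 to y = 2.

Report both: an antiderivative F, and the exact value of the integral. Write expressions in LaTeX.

Antiderivative: F(y) = - \frac{5 \log{\left(2 y^{2} + 1 \right)}}{3}; value = - \frac{5 \log{\left(9 \right)}}{3} + \frac{5 \log{\left(3 \right)}}{3}

The substitution u = 2 y^{2} + 1 works: f is exactly (dF/du)*(du/dy) for that inner function.
F(y) = - \frac{5 \log{\left(2 y^{2} + 1 \right)}}{3} is an antiderivative of f.
Check: d/dy[- \frac{5 \log{\left(2 y^{2} + 1 \right)}}{3}] = - \frac{20 y}{6 y^{2} + 3} = f(y).
F(2) = - \frac{5 \log{\left(9 \right)}}{3}; F(1) = - \frac{5 \log{\left(3 \right)}}{3}.
Integral = F(2) - F(1) = - \frac{5 \log{\left(9 \right)}}{3} + \frac{5 \log{\left(3 \right)}}{3}.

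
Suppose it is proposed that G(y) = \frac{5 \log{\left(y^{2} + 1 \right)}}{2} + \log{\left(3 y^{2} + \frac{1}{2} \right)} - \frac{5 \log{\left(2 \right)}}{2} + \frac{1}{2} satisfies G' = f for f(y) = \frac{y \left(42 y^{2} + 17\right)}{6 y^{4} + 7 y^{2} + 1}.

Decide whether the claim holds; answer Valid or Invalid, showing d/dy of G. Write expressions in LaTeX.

d/dy[G] = \frac{42 y^{3} + 17 y}{6 y^{4} + 7 y^{2} + 1}
This equals f(y) exactly, so the claim holds.

Valid: G'(y) = f(y).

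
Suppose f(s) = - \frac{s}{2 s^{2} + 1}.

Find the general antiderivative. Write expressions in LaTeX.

The substitution u = s^{2} + \frac{1}{2} works: f is exactly (dF/du)*(du/ds) for that inner function.
Check: d/ds[- \frac{\log{\left(s^{2} + \frac{1}{2} \right)}}{4}] = - \frac{s}{2 s^{2} + 1} = f(s).

F(s) = - \frac{\log{\left(s^{2} + \frac{1}{2} \right)}}{4} + C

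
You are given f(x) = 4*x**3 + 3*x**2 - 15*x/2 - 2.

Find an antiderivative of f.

f matches the chain-rule pattern g'(h)*h' with inner function h(x) = x**2 + x/2 - 2; substituting u = h(x) collapses the integral.
Check: d/dx[(x**2 + x/2 - 2)**2] = 4*x**3 + 3*x**2 - 15*x/2 - 2 = f(x).

An antiderivative is F(x) = (x**2 + x/2 - 2)**2.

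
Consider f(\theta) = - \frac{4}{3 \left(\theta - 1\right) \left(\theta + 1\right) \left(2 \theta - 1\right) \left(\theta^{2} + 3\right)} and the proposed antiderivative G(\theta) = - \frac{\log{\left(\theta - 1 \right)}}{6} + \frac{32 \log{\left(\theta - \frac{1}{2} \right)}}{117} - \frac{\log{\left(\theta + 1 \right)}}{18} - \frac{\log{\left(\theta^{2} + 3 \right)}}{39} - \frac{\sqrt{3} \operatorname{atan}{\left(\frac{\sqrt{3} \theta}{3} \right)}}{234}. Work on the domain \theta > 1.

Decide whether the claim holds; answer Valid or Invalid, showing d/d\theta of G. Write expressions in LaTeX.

d/d\theta[G] = \frac{2 \theta^{3} - \theta^{2} - 2 \theta - 103}{156 \theta^{5} - 78 \theta^{4} + 312 \theta^{3} - 156 \theta^{2} - 468 \theta + 234}
d/d\theta[G] - f(\theta) = \frac{1}{78 \theta^{2} + 234} != 0.

Invalid: d/d\theta[G] - f = \frac{1}{78 \theta^{2} + 234}, which is not 0.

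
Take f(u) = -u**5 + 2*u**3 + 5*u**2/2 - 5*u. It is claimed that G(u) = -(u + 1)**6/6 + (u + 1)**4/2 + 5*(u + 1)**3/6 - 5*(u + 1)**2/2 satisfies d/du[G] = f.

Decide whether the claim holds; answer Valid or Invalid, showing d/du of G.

Invalid: d/du[G] - f = -5*u**4 - 10*u**3 - 4*u**2 + 6*u - 3/2, which is not 0.

d/du[G] = -u**5 - 5*u**4 - 8*u**3 - 3*u**2/2 + u - 3/2
d/du[G] - f(u) = -5*u**4 - 10*u**3 - 4*u**2 + 6*u - 3/2 != 0.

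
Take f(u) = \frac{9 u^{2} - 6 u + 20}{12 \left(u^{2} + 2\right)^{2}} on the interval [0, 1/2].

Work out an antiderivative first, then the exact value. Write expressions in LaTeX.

Whatever form F(u) takes, F'(u) = f(u) is non-negotiable.
F(u) = \frac{u + 6}{24 u^{2} + 48} + \frac{19 \sqrt{2} \operatorname{atan}{\left(\frac{\sqrt{2} u}{2} \right)}}{48} is an antiderivative of f.
Check: d/du[\frac{u + 6}{24 u^{2} + 48} + \frac{19 \sqrt{2} \operatorname{atan}{\left(\frac{\sqrt{2} u}{2} \right)}}{48}] = \frac{9 u^{2} - 6 u + 20}{12 u^{4} + 48 u^{2} + 48}, which equals f(u).
F(1/2) = \frac{13}{108} + \frac{19 \sqrt{2} \operatorname{atan}{\left(\frac{\sqrt{2}}{4} \right)}}{48}; F(0) = \frac{1}{8}.
Integral = F(1/2) - F(0) = - \frac{1}{216} + \frac{19 \sqrt{2} \operatorname{atan}{\left(\frac{\sqrt{2}}{4} \right)}}{48}.

Antiderivative: F(u) = \frac{u + 6}{24 u^{2} + 48} + \frac{19 \sqrt{2} \operatorname{atan}{\left(\frac{\sqrt{2} u}{2} \right)}}{48}; value = - \frac{1}{216} + \frac{19 \sqrt{2} \operatorname{atan}{\left(\frac{\sqrt{2}}{4} \right)}}{48}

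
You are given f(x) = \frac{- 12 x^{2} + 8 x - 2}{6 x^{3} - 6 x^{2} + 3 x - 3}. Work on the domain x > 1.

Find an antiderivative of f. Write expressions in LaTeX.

For F(x) to be correct the identity F'(x) - f(x) = 0 must hold.
Check: d/dx[\frac{2 \left(- \log{\left(2 x - 2 \right)} - \log{\left(2 x^{2} + 1 \right)}\right)}{3}] = \frac{- 12 x^{2} + 8 x - 2}{6 x^{3} - 6 x^{2} + 3 x - 3} = f(x).

An antiderivative is F(x) = \frac{2 \left(- \log{\left(2 x - 2 \right)} - \log{\left(2 x^{2} + 1 \right)}\right)}{3}.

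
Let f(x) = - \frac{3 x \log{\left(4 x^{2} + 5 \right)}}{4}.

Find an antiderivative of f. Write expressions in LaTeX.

An antiderivative is F(x) = - \frac{3 x^{2} \log{\left(4 x^{2} + 5 \right)}}{8} + \frac{3 x^{2}}{8} - \frac{15 \log{\left(4 x^{2} + 5 \right)}}{32}.

Recover f(x) by differentiating a candidate F(x); any mismatch rules it out.
Check: d/dx[- \frac{3 x^{2} \log{\left(4 x^{2} + 5 \right)}}{8} + \frac{3 x^{2}}{8} - \frac{15 \log{\left(4 x^{2} + 5 \right)}}{32}] = - \frac{3 x \log{\left(4 x^{2} + 5 \right)}}{4} = f(x).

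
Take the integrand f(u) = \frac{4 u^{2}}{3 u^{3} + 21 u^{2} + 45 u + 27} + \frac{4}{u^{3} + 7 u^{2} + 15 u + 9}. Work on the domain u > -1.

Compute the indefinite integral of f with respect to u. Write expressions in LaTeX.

Factor the denominator (3 \left(u + 1\right) \left(u + 3\right)^{2}) and decompose: f = - \frac{8}{\left(u + 3\right)^{2}} + \frac{4}{3 \left(u + 1\right)}; each piece integrates to a log, atan, or power term.
Check: d/du[\frac{4 u \log{\left(u + 1 \right)} + 12 \log{\left(u + 1 \right)} + 24}{3 u + 9}] = \frac{4 u^{2} + 12}{3 u^{3} + 21 u^{2} + 45 u + 27}, which equals f(u).

F(u) = \frac{4 u \log{\left(u + 1 \right)} + 12 \log{\left(u + 1 \right)} + 24}{3 u + 9} + C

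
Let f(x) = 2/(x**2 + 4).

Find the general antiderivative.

Whatever form F(x) takes, F'(x) = f(x) is non-negotiable.
Check: d/dx[atan(x/2)] = 2/(x**2 + 4) = f(x).

F(x) = atan(x/2) + C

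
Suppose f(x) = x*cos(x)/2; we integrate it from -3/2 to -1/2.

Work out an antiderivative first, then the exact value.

Antiderivative: F(x) = x*sin(x)/2 + cos(x)/2; value = -3*sin(3/2)/4 - cos(3/2)/2 + sin(1/2)/4 + cos(1/2)/2

A candidate is checked by its d/dx: the result must match f(x).
F(x) = x*sin(x)/2 + cos(x)/2 is an antiderivative of f.
Check: d/dx[x*sin(x)/2 + cos(x)/2] = x*cos(x)/2 = f(x).
F(-1/2) = sin(1/2)/4 + cos(1/2)/2; F(-3/2) = cos(3/2)/2 + 3*sin(3/2)/4.
Integral = F(-1/2) - F(-3/2) = -3*sin(3/2)/4 - cos(3/2)/2 + sin(1/2)/4 + cos(1/2)/2.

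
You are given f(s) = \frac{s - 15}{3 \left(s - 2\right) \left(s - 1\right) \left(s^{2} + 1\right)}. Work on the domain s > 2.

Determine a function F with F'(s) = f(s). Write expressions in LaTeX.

Factor the denominator (3 \left(s - 2\right) \left(s - 1\right) \left(s^{2} + 1\right)) and decompose: f = - \frac{22 s + 9}{15 \left(s^{2} + 1\right)} + \frac{7}{3 \left(s - 1\right)} - \frac{13}{15 \left(s - 2\right)}; each piece integrates to a log, atan, or power term.
Check: d/ds[- \frac{13 \log{\left(s - 2 \right)}}{15} + \frac{7 \log{\left(s - 1 \right)}}{3} - \frac{11 \log{\left(s^{2} + 1 \right)}}{15} - \frac{3 \operatorname{atan}{\left(s \right)}}{5}] = \frac{s - 15}{3 s^{4} - 9 s^{3} + 9 s^{2} - 9 s + 6}, which equals f(s).

An antiderivative is F(s) = - \frac{13 \log{\left(s - 2 \right)}}{15} + \frac{7 \log{\left(s - 1 \right)}}{3} - \frac{11 \log{\left(s^{2} + 1 \right)}}{15} - \frac{3 \operatorname{atan}{\left(s \right)}}{5}.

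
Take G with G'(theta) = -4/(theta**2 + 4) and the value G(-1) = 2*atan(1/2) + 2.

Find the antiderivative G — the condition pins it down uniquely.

G(theta) = 2*(1 - atan(theta/2))

A candidate passes only if d/dtheta[G] lands on the given G'(theta) exactly.
A general antiderivative is -2*atan(theta/2) + C.
The condition gives C = 2*atan(1/2) + 2 - (2*atan(1/2)) = 2.
So G(theta) = 2*(1 - atan(theta/2)).
Check: d/dtheta[2*(1 - atan(theta/2))] = -4/(theta**2 + 4) = G'(theta).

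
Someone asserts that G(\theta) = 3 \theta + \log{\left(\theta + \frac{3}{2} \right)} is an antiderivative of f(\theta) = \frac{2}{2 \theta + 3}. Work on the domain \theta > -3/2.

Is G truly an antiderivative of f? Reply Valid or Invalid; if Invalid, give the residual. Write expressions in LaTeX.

d/d\theta[G] = \frac{6 \theta + 11}{2 \theta + 3}
d/d\theta[G] - f(\theta) = 3 != 0.

Invalid: d/d\theta[G] - f = 3, which is not 0.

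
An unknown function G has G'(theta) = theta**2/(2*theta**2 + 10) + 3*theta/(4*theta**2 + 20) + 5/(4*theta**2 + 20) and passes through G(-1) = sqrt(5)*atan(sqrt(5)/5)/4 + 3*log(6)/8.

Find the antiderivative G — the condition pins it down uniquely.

G(theta) = theta/2 + 3*log(theta**2 + 5)/8 - sqrt(5)*atan(sqrt(5)*theta/5)/4 + 1/2

The integrand splits into summands that can be handled one at a time.
A general antiderivative is theta/2 + 3*log(theta**2 + 5)/8 - sqrt(5)*atan(sqrt(5)*theta/5)/4 + C.
The condition gives C = sqrt(5)*atan(sqrt(5)/5)/4 + 3*log(6)/8 - (-1/2 + sqrt(5)*atan(sqrt(5)/5)/4 + 3*log(6)/8) = 1/2.
So G(theta) = theta/2 + 3*log(theta**2 + 5)/8 - sqrt(5)*atan(sqrt(5)*theta/5)/4 + 1/2.
Check: d/dtheta[theta/2 + 3*log(theta**2 + 5)/8 - sqrt(5)*atan(sqrt(5)*theta/5)/4 + 1/2] = (2*theta**2 + 3*theta + 5)/(4*theta**2 + 20), which equals G'(theta).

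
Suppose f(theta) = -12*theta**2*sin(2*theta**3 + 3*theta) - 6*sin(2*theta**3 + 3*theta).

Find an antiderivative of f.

The substitution u = 2*theta**3 + 3*theta works: f is exactly (dF/du)*(du/dtheta) for that inner function.
Check: d/dtheta[2*cos(2*theta**3 + 3*theta)] = -12*theta**2*sin(2*theta**3 + 3*theta) - 6*sin(2*theta**3 + 3*theta) = f(theta).

An antiderivative is F(theta) = 2*cos(2*theta**3 + 3*theta).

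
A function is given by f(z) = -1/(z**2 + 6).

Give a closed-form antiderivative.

For F(z) to be correct the identity F'(z) - f(z) = 0 must hold.
Check: d/dz[-sqrt(6)*atan(sqrt(6)*z/6)/6] = -1/(z**2 + 6) = f(z).

An antiderivative is F(z) = -sqrt(6)*atan(sqrt(6)*z/6)/6.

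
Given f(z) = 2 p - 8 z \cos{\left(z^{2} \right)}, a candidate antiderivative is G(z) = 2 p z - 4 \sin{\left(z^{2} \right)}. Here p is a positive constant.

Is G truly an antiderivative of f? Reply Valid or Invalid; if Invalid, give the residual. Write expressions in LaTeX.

d/dz[G] = 2 p - 8 z \cos{\left(z^{2} \right)}
This equals f(z) exactly, so the claim holds.

Valid: G'(z) = f(z).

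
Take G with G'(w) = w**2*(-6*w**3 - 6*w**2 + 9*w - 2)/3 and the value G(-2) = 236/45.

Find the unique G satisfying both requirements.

Recover the given G'(w) by differentiating a candidate G(w); any mismatch rules it out.
A general antiderivative is -w**6/3 - 2*w**5/5 + 3*w**4/4 - 2*w**3/9 + C.
The condition gives C = 236/45 - (236/45) = 0.
So G(w) = -w**6/3 - 2*w**5/5 + 3*w**4/4 - 2*w**3/9.
Check: d/dw[-w**6/3 - 2*w**5/5 + 3*w**4/4 - 2*w**3/9] = -2*w**5 - 2*w**4 + 3*w**3 - 2*w**2/3, which equals G'(w).

G(w) = -w**6/3 - 2*w**5/5 + 3*w**4/4 - 2*w**3/9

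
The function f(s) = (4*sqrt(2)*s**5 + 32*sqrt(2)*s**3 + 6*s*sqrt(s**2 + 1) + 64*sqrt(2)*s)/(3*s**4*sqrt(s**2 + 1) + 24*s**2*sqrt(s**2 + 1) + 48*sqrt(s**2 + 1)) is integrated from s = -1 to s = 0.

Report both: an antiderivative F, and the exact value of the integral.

Antiderivative: F(s) = 4*sqrt(2*s**2 + 2)/3 - 1/(s**2 + 4); value = -163/60 + 4*sqrt(2)/3

Recover f(s) by differentiating a candidate F(s); any mismatch rules it out.
F(s) = 4*sqrt(2*s**2 + 2)/3 - 1/(s**2 + 4) is an antiderivative of f.
Check: d/ds[4*sqrt(2*s**2 + 2)/3 - 1/(s**2 + 4)] = (4*sqrt(2)*s**5 + 32*sqrt(2)*s**3 + 6*s*sqrt(s**2 + 1) + 64*sqrt(2)*s)/(3*s**4*sqrt(s**2 + 1) + 24*s**2*sqrt(s**2 + 1) + 48*sqrt(s**2 + 1)) = f(s).
F(0) = -1/4 + 4*sqrt(2)/3; F(-1) = 37/15.
Integral = F(0) - F(-1) = -163/60 + 4*sqrt(2)/3.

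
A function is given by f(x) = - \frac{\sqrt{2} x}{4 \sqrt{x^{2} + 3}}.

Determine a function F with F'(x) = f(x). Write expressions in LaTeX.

The substitution u = \frac{x^{2}}{2} + \frac{3}{2} works: f is exactly (dF/du)*(du/dx) for that inner function.
Check: d/dx[- \frac{\sqrt{\frac{x^{2}}{2} + \frac{3}{2}}}{2}] = - \frac{\sqrt{2} x}{4 \sqrt{x^{2} + 3}} = f(x).

An antiderivative is F(x) = - \frac{\sqrt{\frac{x^{2}}{2} + \frac{3}{2}}}{2}.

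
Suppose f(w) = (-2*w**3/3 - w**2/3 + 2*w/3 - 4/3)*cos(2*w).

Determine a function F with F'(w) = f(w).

An antiderivative is F(w) = (-4*w**3*sin(2*w) - 2*w**2*sin(2*w) - 6*w**2*cos(2*w) + 10*w*sin(2*w) - 2*w*cos(2*w) - 7*sin(2*w) + 5*cos(2*w))/12.

Differentiate the proposed F(w) back; it has to land on f(w) exactly.
Check: d/dw[(-4*w**3*sin(2*w) - 2*w**2*sin(2*w) - 6*w**2*cos(2*w) + 10*w*sin(2*w) - 2*w*cos(2*w) - 7*sin(2*w) + 5*cos(2*w))/12] = -2*w**3*cos(2*w)/3 - w**2*cos(2*w)/3 + 2*w*cos(2*w)/3 - 4*cos(2*w)/3, which equals f(w).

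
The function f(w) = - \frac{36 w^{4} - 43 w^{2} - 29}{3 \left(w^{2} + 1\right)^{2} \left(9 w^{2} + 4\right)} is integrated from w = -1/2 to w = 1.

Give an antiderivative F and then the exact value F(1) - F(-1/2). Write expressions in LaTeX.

Any candidate F(w) must reproduce f(w) exactly when differentiated.
F(w) = \frac{3 w^{2} \operatorname{atan}{\left(\frac{3 w}{2} \right)} + 10 w + 3 \operatorname{atan}{\left(\frac{3 w}{2} \right)}}{6 \left(w^{2} + 1\right)} is an antiderivative of f.
Check: d/dw[\frac{3 w^{2} \operatorname{atan}{\left(\frac{3 w}{2} \right)} + 10 w + 3 \operatorname{atan}{\left(\frac{3 w}{2} \right)}}{6 \left(w^{2} + 1\right)}] = \frac{- 36 w^{4} + 43 w^{2} + 29}{27 w^{6} + 66 w^{4} + 51 w^{2} + 12}, which equals f(w).
F(1) = \frac{\operatorname{atan}{\left(\frac{3}{2} \right)}}{2} + \frac{5}{6}; F(-1/2) = - \frac{2}{3} - \frac{\operatorname{atan}{\left(\frac{3}{4} \right)}}{2}.
Integral = F(1) - F(-1/2) = \frac{\operatorname{atan}{\left(\frac{3}{4} \right)}}{2} + \frac{\operatorname{atan}{\left(\frac{3}{2} \right)}}{2} + \frac{3}{2}.

Antiderivative: F(w) = \frac{3 w^{2} \operatorname{atan}{\left(\frac{3 w}{2} \right)} + 10 w + 3 \operatorname{atan}{\left(\frac{3 w}{2} \right)}}{6 \left(w^{2} + 1\right)}; value = \frac{\operatorname{atan}{\left(\frac{3}{4} \right)}}{2} + \frac{\operatorname{atan}{\left(\frac{3}{2} \right)}}{2} + \frac{3}{2}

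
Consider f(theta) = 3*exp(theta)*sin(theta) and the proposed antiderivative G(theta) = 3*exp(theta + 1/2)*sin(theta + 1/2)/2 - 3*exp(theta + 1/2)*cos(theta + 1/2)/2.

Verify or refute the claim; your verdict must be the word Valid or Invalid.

d/dtheta[G] = 3*exp(1/2)*exp(theta)*sin(theta + 1/2)
d/dtheta[G] - f(theta) = -3*exp(theta)*sin(theta) + 3*exp(1/2)*exp(theta)*sin(theta + 1/2) != 0.

Invalid: d/dtheta[G] - f = -3*exp(theta)*sin(theta) + 3*exp(1/2)*exp(theta)*sin(theta + 1/2), which is not 0.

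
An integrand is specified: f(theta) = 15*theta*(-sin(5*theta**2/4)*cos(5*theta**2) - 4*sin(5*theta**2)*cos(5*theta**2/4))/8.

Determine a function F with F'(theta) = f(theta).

Recognize the product-rule pattern: f = u'v + uv' with u = 3*cos(5*theta**2)/4, v = cos(5*theta**2/4), so integration by parts undoes it.
Check: d/dtheta[3*cos(5*theta**2/4)*cos(5*theta**2)/4] = -15*theta*sin(5*theta**2/4)*cos(5*theta**2)/8 - 15*theta*sin(5*theta**2)*cos(5*theta**2/4)/2, which equals f(theta).

An antiderivative is F(theta) = 3*cos(5*theta**2/4)*cos(5*theta**2)/4.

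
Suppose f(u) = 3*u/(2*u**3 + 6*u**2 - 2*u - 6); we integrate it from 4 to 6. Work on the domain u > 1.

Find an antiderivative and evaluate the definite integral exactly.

The denominator factors as 2*(u - 1)*(u + 1)*(u + 3); partial fractions split f into directly integrable pieces: -9/(16*(u + 3)) + 3/(8*(u + 1)) + 3/(16*(u - 1)).
F(u) = 3*log(u - 1)/16 + 3*log(u + 1)/8 - 9*log(u + 3)/16 is an antiderivative of f.
Check: d/du[3*log(u - 1)/16 + 3*log(u + 1)/8 - 9*log(u + 3)/16] = 3*u/(2*u**3 + 6*u**2 - 2*u - 6) = f(u).
F(6) = -9*log(9)/16 + 3*log(5)/16 + 3*log(7)/8; F(4) = -9*log(7)/16 + 3*log(3)/16 + 3*log(5)/8.
Integral = F(6) - F(4) = -9*log(9)/16 - 3*log(5)/16 - 3*log(3)/16 + 15*log(7)/16.

Antiderivative: F(u) = 3*log(u - 1)/16 + 3*log(u + 1)/8 - 9*log(u + 3)/16; value = -9*log(9)/16 - 3*log(5)/16 - 3*log(3)/16 + 15*log(7)/16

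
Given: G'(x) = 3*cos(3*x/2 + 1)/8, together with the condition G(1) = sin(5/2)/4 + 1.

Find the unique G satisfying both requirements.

G(x) = sin(3*x/2 + 1)/4 + 1

A first test for any G(x): its x-derivative must equal the given G'(x).
A general antiderivative is sin(3*x/2 + 1)/4 + C.
The condition gives C = sin(5/2)/4 + 1 - (sin(5/2)/4) = 1.
So G(x) = sin(3*x/2 + 1)/4 + 1.
Check: d/dx[sin(3*x/2 + 1)/4 + 1] = 3*cos(3*x/2 + 1)/8 = G'(x).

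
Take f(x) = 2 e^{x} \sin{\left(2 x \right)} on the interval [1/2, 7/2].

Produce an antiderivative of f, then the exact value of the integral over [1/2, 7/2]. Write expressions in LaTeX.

Differentiate the proposed F(x) back; it has to land on f(x) exactly.
F(x) = \frac{2 e^{x} \sin{\left(2 x \right)}}{5} - \frac{4 e^{x} \cos{\left(2 x \right)}}{5} is an antiderivative of f.
Check: d/dx[\frac{2 e^{x} \sin{\left(2 x \right)}}{5} - \frac{4 e^{x} \cos{\left(2 x \right)}}{5}] = 2 e^{x} \sin{\left(2 x \right)} = f(x).
F(7/2) = - \frac{4 e^{\frac{7}{2}} \cos{\left(7 \right)}}{5} + \frac{2 e^{\frac{7}{2}} \sin{\left(7 \right)}}{5}; F(1/2) = - \frac{4 e^{\frac{1}{2}} \cos{\left(1 \right)}}{5} + \frac{2 e^{\frac{1}{2}} \sin{\left(1 \right)}}{5}.
Integral = F(7/2) - F(1/2) = - \frac{4 e^{\frac{7}{2}} \cos{\left(7 \right)}}{5} - \frac{2 e^{\frac{1}{2}} \sin{\left(1 \right)}}{5} + \frac{4 e^{\frac{1}{2}} \cos{\left(1 \right)}}{5} + \frac{2 e^{\frac{7}{2}} \sin{\left(7 \right)}}{5}.

Antiderivative: F(x) = \frac{2 e^{x} \sin{\left(2 x \right)}}{5} - \frac{4 e^{x} \cos{\left(2 x \right)}}{5}; value = - \frac{4 e^{\frac{7}{2}} \cos{\left(7 \right)}}{5} - \frac{2 e^{\frac{1}{2}} \sin{\left(1 \right)}}{5} + \frac{4 e^{\frac{1}{2}} \cos{\left(1 \right)}}{5} + \frac{2 e^{\frac{7}{2}} \sin{\left(7 \right)}}{5}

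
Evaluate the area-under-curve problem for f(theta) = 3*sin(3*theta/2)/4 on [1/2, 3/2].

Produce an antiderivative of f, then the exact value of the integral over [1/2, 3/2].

Antiderivative: F(theta) = -cos(3*theta/2)/2; value = -cos(9/4)/2 + cos(3/4)/2

Since d/dtheta undoes antidifferentiation here, F'(theta) = f(theta) is required of F(theta).
F(theta) = -cos(3*theta/2)/2 is an antiderivative of f.
Check: d/dtheta[-cos(3*theta/2)/2] = 3*sin(3*theta/2)/4 = f(theta).
F(3/2) = -cos(9/4)/2; F(1/2) = -cos(3/4)/2.
Integral = F(3/2) - F(1/2) = -cos(9/4)/2 + cos(3/4)/2.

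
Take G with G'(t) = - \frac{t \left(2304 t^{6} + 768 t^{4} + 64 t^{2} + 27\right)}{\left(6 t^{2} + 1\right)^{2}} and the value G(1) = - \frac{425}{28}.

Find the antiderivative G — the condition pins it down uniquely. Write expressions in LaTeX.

A candidate passes only if d/dt[G] lands on the given G'(t) exactly.
A general antiderivative is - 16 t^{4} + \frac{3}{2 \left(4 t^{2} + \frac{2}{3}\right)} + C.
The condition gives C = - \frac{425}{28} - (- \frac{439}{28}) = \frac{1}{2}.
So G(t) = - 16 t^{4} + \frac{1}{2} + \frac{3}{8 t^{2} + \frac{4}{3}}.
Check: d/dt[- 16 t^{4} + \frac{1}{2} + \frac{3}{8 t^{2} + \frac{4}{3}}] = \frac{- 2304 t^{7} - 768 t^{5} - 64 t^{3} - 27 t}{36 t^{4} + 12 t^{2} + 1}, which equals G'(t).

G(t) = - 16 t^{4} + \frac{1}{2} + \frac{3}{8 t^{2} + \frac{4}{3}}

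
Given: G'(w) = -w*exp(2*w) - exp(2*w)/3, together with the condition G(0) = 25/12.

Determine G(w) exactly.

Recognize the product-rule pattern: G'(w) = u'v + uv' with u = 1/12 - w/2, v = exp(2*w), so integration by parts undoes it.
A general antiderivative is (1 - 6*w)*exp(2*w)/12 + C.
The condition gives C = 25/12 - (1/12) = 2.
So G(w) = -w*exp(2*w)/2 + exp(2*w)/12 + 2.
Check: d/dw[-w*exp(2*w)/2 + exp(2*w)/12 + 2] = -w*exp(2*w) - exp(2*w)/3 = G'(w).

G(w) = -w*exp(2*w)/2 + exp(2*w)/12 + 2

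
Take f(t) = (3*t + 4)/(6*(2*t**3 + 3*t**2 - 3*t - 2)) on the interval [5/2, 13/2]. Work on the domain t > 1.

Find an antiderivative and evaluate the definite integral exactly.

Antiderivative: F(t) = -(-7*log(t - 1) + 5*log(t + 1/2) + 2*log(t + 2))/54; value = -5*log(7)/54 - log(17/2)/27 - 7*log(3/2)/54 + log(9/2)/27 + 5*log(3)/54 + 7*log(11/2)/54

The denominator factors as 6*(t - 1)*(t + 2)*(2*t + 1); partial fractions split f into directly integrable pieces: -5/(27*(2*t + 1)) - 1/(27*(t + 2)) + 7/(54*(t - 1)).
F(t) = -(-7*log(t - 1) + 5*log(t + 1/2) + 2*log(t + 2))/54 is an antiderivative of f.
Check: d/dt[-(-7*log(t - 1) + 5*log(t + 1/2) + 2*log(t + 2))/54] = (3*t + 4)/(12*t**3 + 18*t**2 - 18*t - 12), which equals f(t).
F(13/2) = -5*log(7)/54 - log(17/2)/27 + 7*log(11/2)/54; F(5/2) = -5*log(3)/54 - log(9/2)/27 + 7*log(3/2)/54.
Integral = F(13/2) - F(5/2) = -5*log(7)/54 - log(17/2)/27 - 7*log(3/2)/54 + log(9/2)/27 + 5*log(3)/54 + 7*log(11/2)/54.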